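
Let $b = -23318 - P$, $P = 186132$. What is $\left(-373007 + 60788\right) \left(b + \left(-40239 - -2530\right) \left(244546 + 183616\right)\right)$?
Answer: $5041016259793452$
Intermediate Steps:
$b = -209450$ ($b = -23318 - 186132 = -209450$)
$\left(-373007 + 60788\right) \left(b + \left(-40239 - -2530\right) \left(244546 + 183616\right)\right) = \left(-373007 + 60788\right) \left(-209450 + \left(-40239 - -2530\right) \left(244546 + 183616\right)\right) = - 312219 \left(-209450 + \left(-40239 + \left(-106305 + 108835\right)\right) 428162\right) = - 312219 \left(-209450 + \left(-40239 + 2530\right) 428162\right) = - 312219 \left(-209450 - 16145560858\right) = \left(-312219\right) \left(-16145770308\right) = 5041016259793452$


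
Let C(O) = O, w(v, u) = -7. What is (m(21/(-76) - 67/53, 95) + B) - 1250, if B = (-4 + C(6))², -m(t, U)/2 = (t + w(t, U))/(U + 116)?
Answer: -529458283/424954 ≈ -1245.9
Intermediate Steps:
m(t, U) = -2*(-7 + t)/(116 + U) (m(t, U) = -2*(t - 7)/(U + 116) = -2*(-7 + t)/(116 + U))
B = 4 (B = (-4 + 6)² = 2² = 4)
(m(21/(-76) - 67/53, 95) + B) - 1250 = (2*(7 - (21/(-76) - 67/53))/(116 + 95) + 4) - 1250 = (2*(7 - (21*(-1/76) - 67*1/53))/211 + 4) - 1250 = (2*(1/211)*(7 - (-21/76 - 67/53)) + 4) - 1250 = (2*(1/211)*(7 - 1*(-6205/4028)) + 4) - 1250 = (2*(1/211)*(7 + 6205/4028) + 4) - 1250 = (2*(1/211)*(34401/4028) + 4) - 1250 = (34401/424954 + 4) - 1250 = 1734217/424954 - 1250 = -529458283/424954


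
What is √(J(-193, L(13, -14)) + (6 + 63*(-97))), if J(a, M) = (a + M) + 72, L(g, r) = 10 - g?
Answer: I*√6229 ≈ 78.924*I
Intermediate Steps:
J(a, M) = 72 + M + a (J(a, M) = (M + a) + 72 = 72 + M + a)
√(J(-193, L(13, -14)) + (6 + 63*(-97))) = √((72 + (10 - 1*13) - 193) + (6 + 63*(-97))) = √((72 + (10 - 13) - 193) + (6 - 6111)) = √((72 - 3 - 193) - 6105) = √(-124 - 6105) = √(-6229) = I*√6229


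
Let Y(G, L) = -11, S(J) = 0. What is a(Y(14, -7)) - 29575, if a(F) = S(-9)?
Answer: -29575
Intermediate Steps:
a(F) = 0
a(Y(14, -7)) - 29575 = 0 - 29575 = -29575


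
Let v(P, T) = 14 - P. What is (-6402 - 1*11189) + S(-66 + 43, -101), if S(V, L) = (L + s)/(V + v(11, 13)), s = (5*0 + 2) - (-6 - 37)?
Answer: -87941/5 ≈ -17588.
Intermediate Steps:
s = 45 (s = (0 + 2) - 1*(-43) = 2 + 43 = 45)
S(V, L) = (45 + L)/(3 + V) (S(V, L) = (L + 45)/(V + (14 - 1*11)) = (45 + L)/(V + (14 - 11)) = (45 + L)/(V + 3) = (45 + L)/(3 + V))
(-6402 - 1*11189) + S(-66 + 43, -101) = (-6402 - 1*11189) + (45 - 101)/(3 + (-66 + 43)) = (-6402 - 11189) - 56/(3 - 23) = -17591 - 56/(-20) = -17591 - 1/20*(-56) = -17591 + 14/5 = -87941/5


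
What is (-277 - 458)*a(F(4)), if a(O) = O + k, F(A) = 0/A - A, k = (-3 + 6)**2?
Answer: -3675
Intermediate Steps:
k = 9 (k = 3**2 = 9)
F(A) = -A (F(A) = 0 - A = -A)
a(O) = 9 + O (a(O) = O + 9 = 9 + O)
(-277 - 458)*a(F(4)) = (-277 - 458)*(9 - 1*4) = -735*(9 - 4) = -735*5 = -3675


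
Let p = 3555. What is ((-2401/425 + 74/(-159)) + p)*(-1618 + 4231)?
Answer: 208879662836/22525 ≈ 9.2732e+6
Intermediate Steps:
((-2401/425 + 74/(-159)) + p)*(-1618 + 4231) = ((-2401/425 + 74/(-159)) + 3555)*(-1618 + 4231) = ((-2401*1/425 + 74*(-1/159)) + 3555)*2613 = ((-2401/425 - 74/159) + 3555)*2613 = (-413209/67575 + 3555)*2613 = (239815916/67575)*2613 = 208879662836/22525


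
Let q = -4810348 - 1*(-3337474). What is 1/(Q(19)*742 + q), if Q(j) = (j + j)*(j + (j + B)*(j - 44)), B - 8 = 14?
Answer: -1/29838050 ≈ -3.3514e-8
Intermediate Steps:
B = 22 (B = 8 + 14 = 22)
Q(j) = 2*j*(j + (-44 + j)*(22 + j)) (Q(j) = (j + j)*(j + (j + 22)*(j - 44)) = (2*j)*(j + (22 + j)*(-44 + j)) = (2*j)*(j + (-44 + j)*(22 + j)) = 2*j*(j + (-44 + j)*(22 + j)))
q = -1472874 (q = -4810348 + 3337474 = -1472874)
1/(Q(19)*742 + q) = 1/((2*19*(-968 + 19² - 21*19))*742 - 1472874) = 1/((2*19*(-968 + 361 - 399))*742 - 1472874) = 1/((2*19*(-1006))*742 - 1472874) = 1/(-38228*742 - 1472874) = 1/(-28365176 - 1472874) = 1/(-29838050) = -1/29838050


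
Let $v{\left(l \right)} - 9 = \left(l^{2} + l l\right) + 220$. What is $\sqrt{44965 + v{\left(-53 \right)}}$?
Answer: $2 \sqrt{12703} \approx 225.42$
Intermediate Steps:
$v{\left(l \right)} = 229 + 2 l^{2}$ ($v{\left(l \right)} = 9 + \left(\left(l^{2} + l l\right) + 220\right) = 9 + \left(\left(l^{2} + l^{2}\right) + 220\right) = 9 + \left(2 l^{2} + 220\right) = 9 + \left(220 + 2 l^{2}\right) = 229 + 2 l^{2}$)
$\sqrt{44965 + v{\left(-53 \right)}} = \sqrt{44965 + \left(229 + 2 \left(-53\right)^{2}\right)} = \sqrt{44965 + \left(229 + 2 \cdot 2809\right)} = \sqrt{44965 + \left(229 + 5618\right)} = \sqrt{44965 + 5847} = \sqrt{50812} = 2 \sqrt{12703}$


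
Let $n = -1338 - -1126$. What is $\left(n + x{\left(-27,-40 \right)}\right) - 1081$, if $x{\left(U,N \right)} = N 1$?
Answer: $-1333$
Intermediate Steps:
$x{\left(U,N \right)} = N$
$n = -212$ ($n = -1338 + 1126 = -212$)
$\left(n + x{\left(-27,-40 \right)}\right) - 1081 = \left(-212 - 40\right) - 1081 = -252 - 1081 = -1333$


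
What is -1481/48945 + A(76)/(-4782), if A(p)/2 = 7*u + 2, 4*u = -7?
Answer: -4052513/156036660 ≈ -0.025972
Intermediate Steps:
u = -7/4 (u = (¼)*(-7) = -7/4 ≈ -1.7500)
A(p) = -41/2 (A(p) = 2*(7*(-7/4) + 2) = 2*(-49/4 + 2) = 2*(-41/4) = -41/2)
-1481/48945 + A(76)/(-4782) = -1481/48945 - 41/2/(-4782) = -1481*1/48945 - 41/2*(-1/4782) = -1481/48945 + 41/9564 = -4052513/156036660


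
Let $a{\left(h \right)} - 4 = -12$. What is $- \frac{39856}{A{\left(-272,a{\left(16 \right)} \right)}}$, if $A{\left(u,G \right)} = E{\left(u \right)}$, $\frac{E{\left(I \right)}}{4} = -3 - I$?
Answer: $- \frac{9964}{269} \approx -37.041$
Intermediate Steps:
$E{\left(I \right)} = -12 - 4 I$ ($E{\left(I \right)} = 4 \left(-3 - I\right) = -12 - 4 I$)
$a{\left(h \right)} = -8$ ($a{\left(h \right)} = 4 - 12 = -8$)
$A{\left(u,G \right)} = -12 - 4 u$
$- \frac{39856}{A{\left(-272,a{\left(16 \right)} \right)}} = - \frac{39856}{-12 - -1088} = - \frac{39856}{-12 + 1088} = - \frac{39856}{1076} = \left(-39856\right) \frac{1}{1076} = - \frac{9964}{269}$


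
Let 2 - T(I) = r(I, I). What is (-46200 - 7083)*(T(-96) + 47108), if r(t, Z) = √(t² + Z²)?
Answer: -2510162130 + 5115168*√2 ≈ -2.5029e+9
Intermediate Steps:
r(t, Z) = √(Z² + t²)
T(I) = 2 - √2*√(I²) (T(I) = 2 - √(I² + I²) = 2 - √(2*I²) = 2 - √2*√(I²))
(-46200 - 7083)*(T(-96) + 47108) = (-46200 - 7083)*((2 - √2*√((-96)²)) + 47108) = -53283*((2 - √2*√9216) + 47108) = -53283*((2 - 1*√2*96) + 47108) = -53283*((2 - 96*√2) + 47108) = -53283*(47110 - 96*√2) = -2510162130 + 5115168*√2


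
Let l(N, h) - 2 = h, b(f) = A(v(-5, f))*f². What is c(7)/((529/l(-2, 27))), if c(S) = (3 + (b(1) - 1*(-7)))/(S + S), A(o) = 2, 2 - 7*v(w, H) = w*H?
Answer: 174/3703 ≈ 0.046989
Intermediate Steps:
v(w, H) = 2/7 - H*w/7 (v(w, H) = 2/7 - w*H/7 = 2/7 - H*w/7)
b(f) = 2*f²
l(N, h) = 2 + h
c(S) = 6/S (c(S) = (3 + (2*1² - 1*(-7)))/(S + S) = (3 + (2*1 + 7))/((2*S)) = (3 + (2 + 7))*(1/(2*S)) = (3 + 9)*(1/(2*S)) = 12*(1/(2*S)) = 6/S)
c(7)/((529/l(-2, 27))) = (6/7)/((529/(2 + 27))) = (6*(⅐))/((529/29)) = 6/(7*((529*(1/29)))) = 6/(7*(529/29)) = (6/7)*(29/529) = 174/3703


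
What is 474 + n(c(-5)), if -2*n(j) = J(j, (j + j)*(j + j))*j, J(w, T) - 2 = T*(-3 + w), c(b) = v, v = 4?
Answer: 342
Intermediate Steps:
c(b) = 4
J(w, T) = 2 + T*(-3 + w)
n(j) = -j*(2 - 12*j² + 4*j³)/2 (n(j) = -(2 - 3*(j + j)*(j + j) + ((j + j)*(j + j))*j)*j/2 = -(2 - 3*2*j*2*j + ((2*j)*(2*j))*j)*j/2 = -(2 - 12*j² + (4*j²)*j)*j/2 = -(2 - 12*j² + 4*j³)*j/2 = -j*(2 - 12*j² + 4*j³)/2)
474 + n(c(-5)) = 474 + (-1*4 - 2*4⁴ + 6*4³) = 474 + (-4 - 2*256 + 6*64) = 474 + (-4 - 512 + 384) = 474 - 132 = 342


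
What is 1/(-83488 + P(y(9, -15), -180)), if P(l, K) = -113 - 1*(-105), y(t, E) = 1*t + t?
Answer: -1/83496 ≈ -1.1977e-5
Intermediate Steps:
y(t, E) = 2*t (y(t, E) = t + t = 2*t)
P(l, K) = -8 (P(l, K) = -113 + 105 = -8)
1/(-83488 + P(y(9, -15), -180)) = 1/(-83488 - 8) = 1/(-83496) = -1/83496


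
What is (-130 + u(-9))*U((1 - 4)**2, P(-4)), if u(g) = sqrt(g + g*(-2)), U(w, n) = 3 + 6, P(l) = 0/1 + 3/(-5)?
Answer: -1143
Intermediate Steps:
P(l) = -3/5 (P(l) = 0*1 + 3*(-1/5) = 0 - 3/5 = -3/5)
U(w, n) = 9
u(g) = sqrt(-g) (u(g) = sqrt(g - 2*g) = sqrt(-g))
(-130 + u(-9))*U((1 - 4)**2, P(-4)) = (-130 + sqrt(-1*(-9)))*9 = (-130 + sqrt(9))*9 = (-130 + 3)*9 = -127*9 = -1143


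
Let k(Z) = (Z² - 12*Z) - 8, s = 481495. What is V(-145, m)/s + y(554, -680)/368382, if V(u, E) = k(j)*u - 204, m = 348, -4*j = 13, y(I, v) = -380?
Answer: -2832223057/202713246960 ≈ -0.013972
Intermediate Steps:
j = -13/4 (j = -¼*13 = -13/4 ≈ -3.2500)
k(Z) = -8 + Z² - 12*Z
V(u, E) = -204 + 665*u/16 (V(u, E) = (-8 + (-13/4)² - 12*(-13/4))*u - 204 = (-8 + 169/16 + 39)*u - 204 = 665*u/16 - 204 = -204 + 665*u/16)
V(-145, m)/s + y(554, -680)/368382 = (-204 + (665/16)*(-145))/481495 - 380/368382 = (-204 - 96425/16)*(1/481495) - 380*1/368382 = -99689/16*1/481495 - 190/184191 = -99689/7703920 - 190/184191 = -2832223057/202713246960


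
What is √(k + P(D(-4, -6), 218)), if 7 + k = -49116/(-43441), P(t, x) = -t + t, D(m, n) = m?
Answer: I*√11076195211/43441 ≈ 2.4227*I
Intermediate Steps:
P(t, x) = 0
k = -254971/43441 (k = -7 - 49116/(-43441) = -7 - 49116*(-1/43441) = -7 + 49116/43441 = -254971/43441 ≈ -5.8694)
√(k + P(D(-4, -6), 218)) = √(-254971/43441 + 0) = √(-254971/43441) = I*√11076195211/43441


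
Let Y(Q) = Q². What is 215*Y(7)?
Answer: 10535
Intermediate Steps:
215*Y(7) = 215*7² = 215*49 = 10535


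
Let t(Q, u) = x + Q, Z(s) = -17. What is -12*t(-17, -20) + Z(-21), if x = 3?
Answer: 151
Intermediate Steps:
t(Q, u) = 3 + Q
-12*t(-17, -20) + Z(-21) = -12*(3 - 17) - 17 = -12*(-14) - 17 = 168 - 17 = 151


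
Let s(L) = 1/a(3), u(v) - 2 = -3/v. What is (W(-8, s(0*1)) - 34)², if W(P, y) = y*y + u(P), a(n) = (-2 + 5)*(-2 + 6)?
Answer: 20729809/20736 ≈ 999.70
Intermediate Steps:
u(v) = 2 - 3/v
a(n) = 12 (a(n) = 3*4 = 12)
s(L) = 1/12
W(P, y) = 2 + y² - 3/P (W(P, y) = y*y + (2 - 3/P) = y² + (2 - 3/P) = 2 + y² - 3/P)
(W(-8, s(0*1)) - 34)² = ((2 + (1/12)² - 3/(-8)) - 34)² = ((2 + 1/144 - 3*(-⅛)) - 34)² = ((2 + 1/144 + 3/8) - 34)² = (343/144 - 34)² = (-4553/144)² = 20729809/20736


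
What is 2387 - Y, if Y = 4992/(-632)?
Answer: 189197/79 ≈ 2394.9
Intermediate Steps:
Y = -624/79 (Y = 4992*(-1/632) = -624/79 ≈ -7.8987)
2387 - Y = 2387 - 1*(-624/79) = 2387 + 624/79 = 189197/79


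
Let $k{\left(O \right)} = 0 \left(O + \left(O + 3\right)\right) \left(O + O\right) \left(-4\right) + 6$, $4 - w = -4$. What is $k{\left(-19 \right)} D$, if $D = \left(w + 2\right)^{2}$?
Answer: $600$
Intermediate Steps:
$w = 8$ ($w = 4 - -4 = 4 + 4 = 8$)
$D = 100$ ($D = \left(8 + 2\right)^{2} = 10^{2} = 100$)
$k{\left(O \right)} = 6$ ($k{\left(O \right)} = 0 \left(O + \left(3 + O\right)\right) 2 O \left(-4\right) + 6 = 0 \left(3 + 2 O\right) 2 O \left(-4\right) + 6 = 0 \cdot 2 O \left(3 + 2 O\right) \left(-4\right) + 6 = 0 \left(-4\right) + 6 = 0 + 6 = 6$)
$k{\left(-19 \right)} D = 6 \cdot 100 = 600$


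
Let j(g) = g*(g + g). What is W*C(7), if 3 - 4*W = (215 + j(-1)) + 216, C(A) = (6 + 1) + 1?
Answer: -860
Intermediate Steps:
C(A) = 8 (C(A) = 7 + 1 = 8)
j(g) = 2*g² (j(g) = g*(2*g) = 2*g²)
W = -215/2 (W = ¾ - ((215 + 2*(-1)²) + 216)/4 = ¾ - ((215 + 2*1) + 216)/4 = ¾ - ((215 + 2) + 216)/4 = ¾ - (217 + 216)/4 = ¾ - ¼*433 = ¾ - 433/4 = -215/2 ≈ -107.50)
W*C(7) = -215/2*8 = -860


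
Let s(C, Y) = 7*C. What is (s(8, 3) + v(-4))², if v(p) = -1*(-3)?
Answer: 3481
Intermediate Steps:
v(p) = 3
(s(8, 3) + v(-4))² = (7*8 + 3)² = (56 + 3)² = 59² = 3481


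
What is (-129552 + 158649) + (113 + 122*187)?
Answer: 52024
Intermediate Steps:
(-129552 + 158649) + (113 + 122*187) = 29097 + (113 + 22814) = 29097 + 22927 = 52024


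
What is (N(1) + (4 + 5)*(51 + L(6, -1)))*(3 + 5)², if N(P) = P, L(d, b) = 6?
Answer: 32896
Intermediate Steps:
(N(1) + (4 + 5)*(51 + L(6, -1)))*(3 + 5)² = (1 + (4 + 5)*(51 + 6))*(3 + 5)² = (1 + 9*57)*8² = (1 + 513)*64 = 514*64 = 32896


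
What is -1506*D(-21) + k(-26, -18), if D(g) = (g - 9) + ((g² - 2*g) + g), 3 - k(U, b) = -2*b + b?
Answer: -650607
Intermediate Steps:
k(U, b) = 3 + b (k(U, b) = 3 - (-2*b + b) = 3 - (-1)*b = 3 + b)
D(g) = -9 + g² (D(g) = (-9 + g) + (g² - g) = -9 + g²)
-1506*D(-21) + k(-26, -18) = -1506*(-9 + (-21)²) + (3 - 18) = -1506*(-9 + 441) - 15 = -1506*432 - 15 = -650592 - 15 = -650607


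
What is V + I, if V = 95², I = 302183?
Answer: 311208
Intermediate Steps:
V = 9025
V + I = 9025 + 302183 = 311208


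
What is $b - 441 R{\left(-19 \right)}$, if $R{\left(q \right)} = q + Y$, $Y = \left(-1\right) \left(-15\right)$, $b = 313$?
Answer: $2077$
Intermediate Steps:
$Y = 15$
$R{\left(q \right)} = 15 + q$ ($R{\left(q \right)} = q + 15 = 15 + q$)
$b - 441 R{\left(-19 \right)} = 313 - 441 \left(15 - 19\right) = 313 - -1764 = 313 + 1764 = 2077$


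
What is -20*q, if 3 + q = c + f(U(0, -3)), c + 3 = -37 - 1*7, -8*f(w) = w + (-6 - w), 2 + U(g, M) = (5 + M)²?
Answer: 985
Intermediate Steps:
U(g, M) = -2 + (5 + M)²
f(w) = ¾ (f(w) = -(w + (-6 - w))/8 = -⅛*(-6) = ¾)
c = -47 (c = -3 + (-37 - 1*7) = -3 + (-37 - 7) = -3 - 44 = -47)
q = -197/4 (q = -3 + (-47 + ¾) = -3 - 185/4 = -197/4 ≈ -49.250)
-20*q = -20*(-197/4) = 985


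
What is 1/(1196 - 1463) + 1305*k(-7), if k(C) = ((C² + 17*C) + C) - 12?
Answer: -31010716/267 ≈ -1.1615e+5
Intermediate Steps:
k(C) = -12 + C² + 18*C (k(C) = (C² + 18*C) - 12 = -12 + C² + 18*C)
1/(1196 - 1463) + 1305*k(-7) = 1/(1196 - 1463) + 1305*(-12 + (-7)² + 18*(-7)) = 1/(-267) + 1305*(-12 + 49 - 126) = -1/267 + 1305*(-89) = -1/267 - 116145 = -31010716/267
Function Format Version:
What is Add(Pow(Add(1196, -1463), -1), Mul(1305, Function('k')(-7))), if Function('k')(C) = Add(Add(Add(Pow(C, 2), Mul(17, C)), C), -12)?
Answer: Rational(-31010716, 267) ≈ -1.1615e+5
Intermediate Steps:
Function('k')(C) = Add(-12, Pow(C, 2), Mul(18, C)) (Function('k')(C) = Add(Add(Pow(C, 2), Mul(18, C)), -12) = Add(-12, Pow(C, 2), Mul(18, C)))
Add(Pow(Add(1196, -1463), -1), Mul(1305, Function('k')(-7))) = Add(Pow(Add(1196, -1463), -1), Mul(1305, Add(-12, Pow(-7, 2), Mul(18, -7)))) = Add(Pow(-267, -1), Mul(1305, Add(-12, 49, -126))) = Add(Rational(-1, 267), Mul(1305, -89)) = Add(Rational(-1, 267), -116145) = Rational(-31010716, 267)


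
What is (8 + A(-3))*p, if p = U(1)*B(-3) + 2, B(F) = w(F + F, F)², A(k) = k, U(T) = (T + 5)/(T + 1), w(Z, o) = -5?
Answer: 385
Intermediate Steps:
U(T) = (5 + T)/(1 + T)
B(F) = 25 (B(F) = (-5)² = 25)
p = 77 (p = ((5 + 1)/(1 + 1))*25 + 2 = (6/2)*25 + 2 = ((½)*6)*25 + 2 = 3*25 + 2 = 75 + 2 = 77)
(8 + A(-3))*p = (8 - 3)*77 = 5*77 = 385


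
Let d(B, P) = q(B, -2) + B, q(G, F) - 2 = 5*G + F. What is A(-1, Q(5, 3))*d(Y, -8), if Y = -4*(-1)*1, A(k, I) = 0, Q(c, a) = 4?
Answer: 0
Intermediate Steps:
q(G, F) = 2 + F + 5*G (q(G, F) = 2 + (5*G + F) = 2 + (F + 5*G) = 2 + F + 5*G)
Y = 4 (Y = 4*1 = 4)
d(B, P) = 6*B (d(B, P) = (2 - 2 + 5*B) + B = 5*B + B = 6*B)
A(-1, Q(5, 3))*d(Y, -8) = 0*(6*4) = 0*24 = 0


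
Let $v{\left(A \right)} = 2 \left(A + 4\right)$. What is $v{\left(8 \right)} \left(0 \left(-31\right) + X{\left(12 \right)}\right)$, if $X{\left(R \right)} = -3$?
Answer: $-72$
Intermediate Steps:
$v{\left(A \right)} = 8 + 2 A$ ($v{\left(A \right)} = 2 \left(4 + A\right) = 8 + 2 A$)
$v{\left(8 \right)} \left(0 \left(-31\right) + X{\left(12 \right)}\right) = \left(8 + 2 \cdot 8\right) \left(0 \left(-31\right) - 3\right) = \left(8 + 16\right) \left(0 - 3\right) = 24 \left(-3\right) = -72$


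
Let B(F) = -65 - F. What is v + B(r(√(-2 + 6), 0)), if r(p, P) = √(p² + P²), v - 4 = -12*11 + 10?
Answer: -185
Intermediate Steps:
v = -118 (v = 4 + (-12*11 + 10) = 4 + (-132 + 10) = 4 - 122 = -118)
r(p, P) = √(P² + p²)
v + B(r(√(-2 + 6), 0)) = -118 + (-65 - √(0² + (√(-2 + 6))²)) = -118 + (-65 - √(0 + (√4)²)) = -118 + (-65 - √(0 + 2²)) = -118 + (-65 - √(0 + 4)) = -118 + (-65 - √4) = -118 + (-65 - 1*2) = -118 + (-65 - 2) = -118 - 67 = -185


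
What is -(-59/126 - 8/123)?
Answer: 2755/5166 ≈ 0.53329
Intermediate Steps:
-(-59/126 - 8/123) = -1*(-2755/5166) = 2755/5166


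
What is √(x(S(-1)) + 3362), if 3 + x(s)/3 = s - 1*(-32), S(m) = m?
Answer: √3446 ≈ 58.703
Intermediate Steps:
x(s) = 87 + 3*s (x(s) = -9 + 3*(s - 1*(-32)) = -9 + 3*(s + 32) = -9 + 3*(32 + s) = -9 + (96 + 3*s) = 87 + 3*s)
√(x(S(-1)) + 3362) = √((87 + 3*(-1)) + 3362) = √((87 - 3) + 3362) = √(84 + 3362) = √3446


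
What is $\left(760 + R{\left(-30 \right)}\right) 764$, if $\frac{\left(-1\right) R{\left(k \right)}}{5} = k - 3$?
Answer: $706700$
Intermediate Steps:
$R{\left(k \right)} = 15 - 5 k$ ($R{\left(k \right)} = - 5 \left(k - 3\right) = - 5 \left(-3 + k\right) = 15 - 5 k$)
$\left(760 + R{\left(-30 \right)}\right) 764 = \left(760 + \left(15 - -150\right)\right) 764 = \left(760 + \left(15 + 150\right)\right) 764 = \left(760 + 165\right) 764 = 925 \cdot 764 = 706700$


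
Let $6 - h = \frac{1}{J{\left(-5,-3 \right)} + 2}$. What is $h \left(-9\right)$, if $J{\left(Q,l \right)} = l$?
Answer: $-63$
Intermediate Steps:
$h = 7$ ($h = 6 - \frac{1}{-3 + 2} = 6 - \frac{1}{-1} = 6 - -1 = 6 + 1 = 7$)
$h \left(-9\right) = 7 \left(-9\right) = -63$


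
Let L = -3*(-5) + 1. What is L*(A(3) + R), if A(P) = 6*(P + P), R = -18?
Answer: 288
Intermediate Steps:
A(P) = 12*P (A(P) = 6*(2*P) = 12*P)
L = 16 (L = 15 + 1 = 16)
L*(A(3) + R) = 16*(12*3 - 18) = 16*(36 - 18) = 16*18 = 288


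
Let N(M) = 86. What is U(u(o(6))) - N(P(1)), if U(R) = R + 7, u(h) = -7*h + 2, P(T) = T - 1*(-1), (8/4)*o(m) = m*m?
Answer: -203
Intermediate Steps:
o(m) = m²/2 (o(m) = (m*m)/2 = m²/2)
P(T) = 1 + T (P(T) = T + 1 = 1 + T)
u(h) = 2 - 7*h
U(R) = 7 + R
U(u(o(6))) - N(P(1)) = (7 + (2 - 7*6²/2)) - 1*86 = (7 + (2 - 7*36/2)) - 86 = (7 + (2 - 7*18)) - 86 = (7 + (2 - 126)) - 86 = (7 - 124) - 86 = -117 - 86 = -203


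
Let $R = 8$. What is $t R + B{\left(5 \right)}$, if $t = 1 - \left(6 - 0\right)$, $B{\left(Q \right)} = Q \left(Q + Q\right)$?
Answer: $10$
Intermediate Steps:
$B{\left(Q \right)} = 2 Q^{2}$ ($B{\left(Q \right)} = Q 2 Q = 2 Q^{2}$)
$t = -5$ ($t = 1 - \left(6 + 0\right) = 1 - 6 = -5$)
$t R + B{\left(5 \right)} = \left(-5\right) 8 + 2 \cdot 5^{2} = -40 + 2 \cdot 25 = -40 + 50 = 10$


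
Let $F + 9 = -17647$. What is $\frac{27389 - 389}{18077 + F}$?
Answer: $\frac{27000}{421} \approx 64.133$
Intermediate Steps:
$F = -17656$ ($F = -9 - 17647 = -17656$)
$\frac{27389 - 389}{18077 + F} = \frac{27389 - 389}{18077 - 17656} = \frac{27000}{421}$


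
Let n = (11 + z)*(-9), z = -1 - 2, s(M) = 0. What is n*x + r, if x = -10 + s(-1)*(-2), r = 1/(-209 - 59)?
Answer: 192959/268 ≈ 720.00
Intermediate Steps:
z = -3
n = -72 (n = (11 - 3)*(-9) = 8*(-9) = -72)
r = -1/268 (r = 1/(-268) = -1/268 ≈ -0.0037313)
x = -10 (x = -10 + 0*(-2) = -10 + 0 = -10)
n*x + r = -72*(-10) - 1/268 = 720 - 1/268 = 192959/268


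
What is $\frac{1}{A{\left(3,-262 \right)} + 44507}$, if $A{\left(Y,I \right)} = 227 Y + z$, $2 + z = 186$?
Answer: $\frac{1}{45372} \approx 2.204 \cdot 10^{-5}$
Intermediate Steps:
$z = 184$ ($z = -2 + 186 = 184$)
$A{\left(Y,I \right)} = 184 + 227 Y$ ($A{\left(Y,I \right)} = 227 Y + 184 = 184 + 227 Y$)
$\frac{1}{A{\left(3,-262 \right)} + 44507} = \frac{1}{\left(184 + 227 \cdot 3\right) + 44507} = \frac{1}{\left(184 + 681\right) + 44507} = \frac{1}{865 + 44507} = \frac{1}{45372}$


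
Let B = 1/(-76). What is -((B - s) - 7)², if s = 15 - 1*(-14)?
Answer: -7491169/5776 ≈ -1296.9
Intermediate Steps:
B = -1/76 ≈ -0.013158
s = 29 (s = 15 + 14 = 29)
-((B - s) - 7)² = -((-1/76 - 1*29) - 7)² = -((-1/76 - 29) - 7)² = -(-2205/76 - 7)² = -(-2737/76)² = -1*7491169/5776 = -7491169/5776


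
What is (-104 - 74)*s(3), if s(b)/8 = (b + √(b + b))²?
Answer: -21360 - 8544*√6 ≈ -42288.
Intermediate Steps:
s(b) = 8*(b + √2*√b)² (s(b) = 8*(b + √(b + b))² = 8*(b + √(2*b))² = 8*(b + √2*√b)²)
(-104 - 74)*s(3) = (-104 - 74)*(8*(3 + √2*√3)²) = -1424*(3 + √6)²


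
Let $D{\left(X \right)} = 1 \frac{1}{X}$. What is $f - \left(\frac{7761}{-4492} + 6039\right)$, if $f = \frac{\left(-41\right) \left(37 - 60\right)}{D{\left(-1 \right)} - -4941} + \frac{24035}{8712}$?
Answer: $- \frac{6628273417063}{1098428760} \approx -6034.3$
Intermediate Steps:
$D{\left(X \right)} = \frac{1}{X}$
$f = \frac{2885189}{978120}$ ($f = \frac{\left(-41\right) \left(37 - 60\right)}{\frac{1}{-1} - -4941} + \frac{24035}{8712} = \frac{\left(-41\right) \left(-23\right)}{-1 + 4941} + 24035 \cdot \frac{1}{8712} = \frac{943}{4940} + \frac{2185}{792} = \frac{2885189}{978120} \approx 2.9497$)
$f - \left(\frac{7761}{-4492} + 6039\right) = \frac{2885189}{978120} - \left(\frac{7761}{-4492} + 6039\right) = \frac{2885189}{978120} - \left(7761 \left(- \frac{1}{4492}\right) + 6039\right) = \frac{2885189}{978120} - \left(- \frac{7761}{4492} + 6039\right) = \frac{2885189}{978120} - \frac{27119427}{4492} = - \frac{6628273417063}{1098428760}$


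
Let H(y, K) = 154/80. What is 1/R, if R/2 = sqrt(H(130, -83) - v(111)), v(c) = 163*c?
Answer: -I*sqrt(7236430)/723643 ≈ -0.0037174*I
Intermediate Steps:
H(y, K) = 77/40 (H(y, K) = 154*(1/80) = 77/40)
R = I*sqrt(7236430)/10 (R = 2*sqrt(77/40 - 163*111) = 2*sqrt(77/40 - 1*18093) = 2*sqrt(77/40 - 18093) = 2*sqrt(-723643/40) = 2*(I*sqrt(7236430)/20) = I*sqrt(7236430)/10 ≈ 269.01*I)
1/R = 1/(I*sqrt(7236430)/10) = -I*sqrt(7236430)/723643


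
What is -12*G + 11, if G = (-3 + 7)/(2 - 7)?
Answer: 103/5 ≈ 20.600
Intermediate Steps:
G = -⅘ (G = 4/(-5) = 4*(-⅕) = -⅘ ≈ -0.80000)
-12*G + 11 = -12*(-⅘) + 11 = 48/5 + 11 = 103/5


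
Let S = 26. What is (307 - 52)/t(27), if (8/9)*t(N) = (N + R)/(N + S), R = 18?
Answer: 7208/27 ≈ 266.96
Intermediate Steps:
t(N) = 9*(18 + N)/(8*(26 + N)) (t(N) = 9*((N + 18)/(N + 26))/8 = 9*((18 + N)/(26 + N))/8 = 9*(18 + N)/(8*(26 + N)))
(307 - 52)/t(27) = (307 - 52)/((9*(18 + 27)/(8*(26 + 27)))) = 255/(((9/8)*45/53)) = 255/(((9/8)*(1/53)*45)) = 255/(405/424) = 255*(424/405) = 7208/27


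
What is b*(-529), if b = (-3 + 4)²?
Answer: -529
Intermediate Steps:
b = 1 (b = 1² = 1)
b*(-529) = 1*(-529) = -529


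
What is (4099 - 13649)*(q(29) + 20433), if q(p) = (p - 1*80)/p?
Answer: -5658432300/29 ≈ -1.9512e+8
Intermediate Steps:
q(p) = (-80 + p)/p (q(p) = (p - 80)/p = (-80 + p)/p)
(4099 - 13649)*(q(29) + 20433) = (4099 - 13649)*((-80 + 29)/29 + 20433) = -9550*((1/29)*(-51) + 20433) = -9550*(-51/29 + 20433) = -9550*592506/29 = -5658432300/29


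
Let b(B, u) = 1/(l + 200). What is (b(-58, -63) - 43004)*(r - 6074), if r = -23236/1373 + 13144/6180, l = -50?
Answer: 41658203892073084/159096375 ≈ 2.6184e+8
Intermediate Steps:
b(B, u) = 1/150 (b(B, u) = 1/(-50 + 200) = 1/150)
r = -31387942/2121285 (r = -23236*1/1373 + 13144*(1/6180) = -23236/1373 + 3286/1545 = -31387942/2121285 ≈ -14.797)
(b(-58, -63) - 43004)*(r - 6074) = (1/150 - 43004)*(-31387942/2121285 - 6074) = -6450599/150*(-12916073032/2121285) = 41658203892073084/159096375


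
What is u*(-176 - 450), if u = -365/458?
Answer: 114245/229 ≈ 498.89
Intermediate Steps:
u = -365/458 (u = -365*1/458 = -365/458 ≈ -0.79694)
u*(-176 - 450) = -365*(-176 - 450)/458 = -365/458*(-626) = 114245/229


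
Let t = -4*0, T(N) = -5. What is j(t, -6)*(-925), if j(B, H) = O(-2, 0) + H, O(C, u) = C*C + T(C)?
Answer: 6475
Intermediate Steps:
O(C, u) = -5 + C² (O(C, u) = C*C - 5 = C² - 5 = -5 + C²)
t = 0
j(B, H) = -1 + H (j(B, H) = (-5 + (-2)²) + H = (-5 + 4) + H = -1 + H)
j(t, -6)*(-925) = (-1 - 6)*(-925) = -7*(-925) = 6475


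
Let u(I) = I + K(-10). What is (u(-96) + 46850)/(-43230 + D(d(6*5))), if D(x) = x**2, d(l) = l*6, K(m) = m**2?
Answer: -411/95 ≈ -4.3263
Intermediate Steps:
d(l) = 6*l
u(I) = 100 + I (u(I) = I + (-10)**2 = I + 100 = 100 + I)
(u(-96) + 46850)/(-43230 + D(d(6*5))) = ((100 - 96) + 46850)/(-43230 + (6*(6*5))**2) = (4 + 46850)/(-43230 + (6*30)**2) = 46854/(-43230 + 180**2) = 46854/(-43230 + 32400) = 46854/(-10830) = 46854*(-1/10830) = -411/95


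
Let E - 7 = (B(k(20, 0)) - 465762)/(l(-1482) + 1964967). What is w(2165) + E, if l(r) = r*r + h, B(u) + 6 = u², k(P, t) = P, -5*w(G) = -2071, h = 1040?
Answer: 8763542246/20811655 ≈ 421.09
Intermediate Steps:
w(G) = 2071/5 (w(G) = -⅕*(-2071) = 2071/5)
B(u) = -6 + u²
l(r) = 1040 + r² (l(r) = r*r + 1040 = r² + 1040 = 1040 + r²)
E = 28670949/4162331 (E = 7 + ((-6 + 20²) - 465762)/((1040 + (-1482)²) + 1964967) = 7 + ((-6 + 400) - 465762)/((1040 + 2196324) + 1964967) = 7 + (394 - 465762)/(2197364 + 1964967) = 7 - 465368/4162331 = 28670949/4162331 ≈ 6.8882)
w(2165) + E = 2071/5 + 28670949/4162331 = 8763542246/20811655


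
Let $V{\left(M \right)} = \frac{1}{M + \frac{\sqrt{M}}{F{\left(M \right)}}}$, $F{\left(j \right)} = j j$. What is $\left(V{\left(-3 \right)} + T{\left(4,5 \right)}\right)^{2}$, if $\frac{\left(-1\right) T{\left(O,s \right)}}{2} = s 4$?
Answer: $\frac{29040 \sqrt{3} + 393707 i}{2 \left(9 \sqrt{3} + 121 i\right)} \approx 1626.7 + 1.7178 i$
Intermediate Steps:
$F{\left(j \right)} = j^{2}$
$T{\left(O,s \right)} = - 8 s$ ($T{\left(O,s \right)} = - 2 s 4 = - 2 \cdot 4 s = - 8 s$)
$V{\left(M \right)} = \frac{1}{M + \frac{1}{M^{\frac{3}{2}}}}$ ($V{\left(M \right)} = \frac{1}{M + \frac{\sqrt{M}}{M^{2}}} = \frac{1}{M + \frac{1}{M^{\frac{3}{2}}}}$)
$\left(V{\left(-3 \right)} + T{\left(4,5 \right)}\right)^{2} = \left(\frac{\left(-3\right)^{2}}{\sqrt{-3} + \left(-3\right)^{3}} - 40\right)^{2} = \left(\frac{9}{i \sqrt{3} - 27} - 40\right)^{2} = \left(\frac{9}{-27 + i \sqrt{3}} - 40\right)^{2} = \left(-40 + \frac{9}{-27 + i \sqrt{3}}\right)^{2}$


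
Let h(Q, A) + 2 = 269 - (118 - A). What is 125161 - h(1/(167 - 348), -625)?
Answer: 125637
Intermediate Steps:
h(Q, A) = 149 + A (h(Q, A) = -2 + (269 - (118 - A)) = -2 + (269 + (-118 + A)) = -2 + (151 + A) = 149 + A)
125161 - h(1/(167 - 348), -625) = 125161 - (149 - 625) = 125161 - 1*(-476) = 125161 + 476 = 125637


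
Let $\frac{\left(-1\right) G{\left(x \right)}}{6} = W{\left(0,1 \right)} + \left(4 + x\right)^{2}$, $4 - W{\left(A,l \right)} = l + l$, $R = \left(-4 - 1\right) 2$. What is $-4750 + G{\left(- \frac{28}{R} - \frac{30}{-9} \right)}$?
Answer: $- \frac{403358}{75} \approx -5378.1$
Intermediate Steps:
$R = -10$ ($R = \left(-5\right) 2 = -10$)
$W{\left(A,l \right)} = 4 - 2 l$ ($W{\left(A,l \right)} = 4 - \left(l + l\right) = 4 - 2 l$)
$G{\left(x \right)} = -12 - 6 \left(4 + x\right)^{2}$ ($G{\left(x \right)} = - 6 \left(\left(4 - 2\right) + \left(4 + x\right)^{2}\right) = - 6 \left(2 + \left(4 + x\right)^{2}\right) = -12 - 6 \left(4 + x\right)^{2}$)
$-4750 + G{\left(- \frac{28}{R} - \frac{30}{-9} \right)} = -4750 - \left(12 + 6 \left(4 - \left(- \frac{14}{5} - \frac{10}{3}\right)\right)^{2}\right) = -4750 - \left(12 + 6 \left(4 - - \frac{92}{15}\right)^{2}\right) = -4750 - \left(12 + 6 \left(4 + \left(\frac{14}{5} + \frac{10}{3}\right)\right)^{2}\right) = -4750 - \left(12 + 6 \left(4 + \frac{92}{15}\right)^{2}\right) = -4750 - \left(12 + 6 \left(\frac{152}{15}\right)^{2}\right) = -4750 - \frac{47108}{75} = - \frac{403358}{75}$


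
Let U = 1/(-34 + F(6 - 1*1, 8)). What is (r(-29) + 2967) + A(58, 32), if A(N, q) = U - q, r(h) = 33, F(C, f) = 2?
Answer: 94975/32 ≈ 2968.0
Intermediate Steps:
U = -1/32 (U = 1/(-34 + 2) = 1/(-32) = -1/32 ≈ -0.031250)
A(N, q) = -1/32 - q
(r(-29) + 2967) + A(58, 32) = (33 + 2967) + (-1/32 - 1*32) = 3000 + (-1/32 - 32) = 3000 - 1025/32 = 94975/32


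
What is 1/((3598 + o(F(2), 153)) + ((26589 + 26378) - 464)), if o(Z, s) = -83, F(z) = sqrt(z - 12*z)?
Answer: 1/56018 ≈ 1.7851e-5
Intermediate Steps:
F(z) = sqrt(11)*sqrt(-z) (F(z) = sqrt(-11*z) = sqrt(11)*sqrt(-z))
1/((3598 + o(F(2), 153)) + ((26589 + 26378) - 464)) = 1/((3598 - 83) + ((26589 + 26378) - 464)) = 1/(3515 + (52967 - 464)) = 1/(3515 + 52503) = 1/56018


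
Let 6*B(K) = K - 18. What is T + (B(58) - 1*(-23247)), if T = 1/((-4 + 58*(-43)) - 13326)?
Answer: 1103898061/47472 ≈ 23254.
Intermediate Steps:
B(K) = -3 + K/6 (B(K) = (K - 18)/6 = (-18 + K)/6 = -3 + K/6)
T = -1/15824 (T = 1/((-4 - 2494) - 13326) = 1/(-2498 - 13326) = 1/(-15824) = -1/15824 ≈ -6.3195e-5)
T + (B(58) - 1*(-23247)) = -1/15824 + ((-3 + (⅙)*58) - 1*(-23247)) = -1/15824 + ((-3 + 29/3) + 23247) = -1/15824 + (20/3 + 23247) = -1/15824 + 69761/3 = 1103898061/47472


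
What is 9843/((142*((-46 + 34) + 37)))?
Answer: 9843/3550 ≈ 2.7727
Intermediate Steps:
9843/((142*((-46 + 34) + 37))) = 9843/((142*(-12 + 37))) = 9843/((142*25)) = 9843/3550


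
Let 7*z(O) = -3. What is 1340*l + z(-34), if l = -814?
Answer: -7635323/7 ≈ -1.0908e+6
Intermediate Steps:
z(O) = -3/7 (z(O) = (⅐)*(-3) = -3/7)
1340*l + z(-34) = 1340*(-814) - 3/7 = -1090760 - 3/7 = -7635323/7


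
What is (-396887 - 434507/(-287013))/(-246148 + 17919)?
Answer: 3927975656/2258782413 ≈ 1.7390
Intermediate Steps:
(-396887 - 434507/(-287013))/(-246148 + 17919) = (-396887 - 434507*(-1/287013))/(-228229) = (-396887 + 14983/9897)*(-1/228229) = -3927975656/9897*(-1/228229) = 3927975656/2258782413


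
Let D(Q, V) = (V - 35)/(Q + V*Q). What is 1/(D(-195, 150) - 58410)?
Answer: -5889/343976513 ≈ -1.7120e-5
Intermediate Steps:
D(Q, V) = (-35 + V)/(Q + Q*V)
1/(D(-195, 150) - 58410) = 1/((-35 + 150)/((-195)*(1 + 150)) - 58410) = 1/(-1/195*115/151 - 58410) = 1/(-1/195*1/151*115 - 58410) = 1/(-23/5889 - 58410) = 1/(-343976513/5889) = -5889/343976513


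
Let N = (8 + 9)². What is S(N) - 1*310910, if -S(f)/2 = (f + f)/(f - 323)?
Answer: -310876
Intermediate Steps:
N = 289 (N = 17² = 289)
S(f) = -4*f/(-323 + f) (S(f) = -2*(f + f)/(f - 323) = -2*2*f/(-323 + f) = -4*f/(-323 + f))
S(N) - 1*310910 = -4*289/(-323 + 289) - 1*310910 = -4*289/(-34) - 310910 = -4*289*(-1/34) - 310910 = 34 - 310910 = -310876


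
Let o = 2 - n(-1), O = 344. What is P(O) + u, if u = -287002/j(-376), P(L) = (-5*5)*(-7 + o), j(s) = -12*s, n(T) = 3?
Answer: 307699/2256 ≈ 136.39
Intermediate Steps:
o = -1 (o = 2 - 1*3 = 2 - 3 = -1)
P(L) = 200 (P(L) = (-5*5)*(-7 - 1) = -25*(-8) = 200)
u = -143501/2256 (u = -287002/((-12*(-376))) = -287002/4512 = -287002*1/4512 = -143501/2256 ≈ -63.609)
P(O) + u = 200 - 143501/2256 = 307699/2256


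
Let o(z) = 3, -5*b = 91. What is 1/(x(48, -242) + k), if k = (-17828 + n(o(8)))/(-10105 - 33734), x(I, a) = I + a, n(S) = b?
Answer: -219195/42434599 ≈ -0.0051655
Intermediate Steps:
b = -91/5 (b = -⅕*91 = -91/5 ≈ -18.200)
n(S) = -91/5
k = 89231/219195 (k = (-17828 - 91/5)/(-10105 - 33734) = -89231/5/(-43839) = -89231/5*(-1/43839) = 89231/219195 ≈ 0.40708)
1/(x(48, -242) + k) = 1/((48 - 242) + 89231/219195) = 1/(-194 + 89231/219195) = 1/(-42434599/219195) = -219195/42434599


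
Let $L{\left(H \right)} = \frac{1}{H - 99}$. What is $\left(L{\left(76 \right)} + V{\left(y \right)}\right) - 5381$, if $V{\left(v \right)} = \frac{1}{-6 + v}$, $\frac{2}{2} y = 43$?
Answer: $- \frac{4579245}{851} \approx -5381.0$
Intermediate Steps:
$y = 43$
$L{\left(H \right)} = \frac{1}{-99 + H}$
$\left(L{\left(76 \right)} + V{\left(y \right)}\right) - 5381 = \left(\frac{1}{-99 + 76} + \frac{1}{-6 + 43}\right) - 5381 = \left(\frac{1}{-23} + \frac{1}{37}\right) - 5381 = \left(- \frac{1}{23} + \frac{1}{37}\right) - 5381 = - \frac{14}{851} - 5381 = - \frac{4579245}{851}$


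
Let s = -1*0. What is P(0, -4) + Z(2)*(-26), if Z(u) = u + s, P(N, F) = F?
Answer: -56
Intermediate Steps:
s = 0
Z(u) = u (Z(u) = u + 0 = u)
P(0, -4) + Z(2)*(-26) = -4 + 2*(-26) = -4 - 52 = -56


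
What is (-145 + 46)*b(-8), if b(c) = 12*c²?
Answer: -76032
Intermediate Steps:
(-145 + 46)*b(-8) = (-145 + 46)*(12*(-8)²) = -1188*64 = -99*768 = -76032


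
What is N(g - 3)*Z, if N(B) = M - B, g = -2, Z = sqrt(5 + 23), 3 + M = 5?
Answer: 14*sqrt(7) ≈ 37.041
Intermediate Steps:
M = 2 (M = -3 + 5 = 2)
Z = 2*sqrt(7) (Z = sqrt(28) = 2*sqrt(7) ≈ 5.2915)
N(B) = 2 - B
N(g - 3)*Z = (2 - (-2 - 3))*(2*sqrt(7)) = (2 - 1*(-5))*(2*sqrt(7)) = (2 + 5)*(2*sqrt(7)) = 7*(2*sqrt(7)) = 14*sqrt(7)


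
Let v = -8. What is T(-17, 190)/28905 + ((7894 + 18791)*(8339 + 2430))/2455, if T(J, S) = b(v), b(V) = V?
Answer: 1661290388537/14192355 ≈ 1.1706e+5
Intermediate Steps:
T(J, S) = -8
T(-17, 190)/28905 + ((7894 + 18791)*(8339 + 2430))/2455 = -8/28905 + ((7894 + 18791)*(8339 + 2430))/2455 = -8*1/28905 + (26685*10769)*(1/2455) = -8/28905 + 287370765*(1/2455) = -8/28905 + 57474153/491 = 1661290388537/14192355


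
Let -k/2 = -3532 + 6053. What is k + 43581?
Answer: 38539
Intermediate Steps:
k = -5042 (k = -2*(-3532 + 6053) = -2*2521 = -5042)
k + 43581 = -5042 + 43581 = 38539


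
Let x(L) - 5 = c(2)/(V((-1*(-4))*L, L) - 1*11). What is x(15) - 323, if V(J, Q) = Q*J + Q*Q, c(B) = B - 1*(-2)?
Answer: -177124/557 ≈ -318.00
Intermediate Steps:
c(B) = 2 + B (c(B) = B + 2 = 2 + B)
V(J, Q) = Q**2 + J*Q (V(J, Q) = J*Q + Q**2 = Q**2 + J*Q)
x(L) = 5 + 4/(-11 + 5*L**2) (x(L) = 5 + (2 + 2)/(L*((-1*(-4))*L + L) - 1*11) = 5 + 4/(L*(4*L + L) - 11) = 5 + 4/(L*(5*L) - 11) = 5 + 4/(5*L**2 - 11) = 5 + 4/(-11 + 5*L**2))
x(15) - 323 = (-51 + 25*15**2)/(-11 + 5*15**2) - 323 = (-51 + 25*225)/(-11 + 5*225) - 323 = (-51 + 5625)/(-11 + 1125) - 323 = 5574/1114 - 323 = (1/1114)*5574 - 323 = 2787/557 - 323 = -177124/557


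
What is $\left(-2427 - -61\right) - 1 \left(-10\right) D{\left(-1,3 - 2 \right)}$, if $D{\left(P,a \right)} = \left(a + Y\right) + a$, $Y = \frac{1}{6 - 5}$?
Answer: $-2336$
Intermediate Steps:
$Y = 1$ ($Y = 1^{-1} = 1$)
$D{\left(P,a \right)} = 1 + 2 a$ ($D{\left(P,a \right)} = \left(a + 1\right) + a = \left(1 + a\right) + a = 1 + 2 a$)
$\left(-2427 - -61\right) - 1 \left(-10\right) D{\left(-1,3 - 2 \right)} = \left(-2427 - -61\right) - 1 \left(-10\right) \left(1 + 2 \left(3 - 2\right)\right) = \left(-2427 + 61\right) - - 10 \left(1 + 2 \left(3 - 2\right)\right) = -2366 - - 10 \left(1 + 2 \cdot 1\right) = -2366 - - 10 \left(1 + 2\right) = -2366 - \left(-10\right) 3 = -2366 - -30 = -2366 + 30 = -2336$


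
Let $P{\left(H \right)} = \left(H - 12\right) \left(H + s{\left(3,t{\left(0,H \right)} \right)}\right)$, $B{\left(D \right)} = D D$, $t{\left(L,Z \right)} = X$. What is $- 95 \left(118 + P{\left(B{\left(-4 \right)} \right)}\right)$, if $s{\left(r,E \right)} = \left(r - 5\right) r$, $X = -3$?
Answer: $-15010$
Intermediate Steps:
$t{\left(L,Z \right)} = -3$
$B{\left(D \right)} = D^{2}$
$s{\left(r,E \right)} = r \left(-5 + r\right)$ ($s{\left(r,E \right)} = \left(r - 5\right) r = \left(-5 + r\right) r = r \left(-5 + r\right)$)
$P{\left(H \right)} = \left(-12 + H\right) \left(-6 + H\right)$ ($P{\left(H \right)} = \left(H - 12\right) \left(H + 3 \left(-5 + 3\right)\right) = \left(-12 + H\right) \left(H + 3 \left(-2\right)\right) = \left(-12 + H\right) \left(H - 6\right) = \left(-12 + H\right) \left(-6 + H\right)$)
$- 95 \left(118 + P{\left(B{\left(-4 \right)} \right)}\right) = - 95 \left(118 + \left(72 + \left(\left(-4\right)^{2}\right)^{2} - 18 \left(-4\right)^{2}\right)\right) = - 95 \left(118 + \left(72 + 16^{2} - 288\right)\right) = - 95 \left(118 + \left(72 + 256 - 288\right)\right) = - 95 \left(118 + 40\right) = \left(-95\right) 158 = -15010$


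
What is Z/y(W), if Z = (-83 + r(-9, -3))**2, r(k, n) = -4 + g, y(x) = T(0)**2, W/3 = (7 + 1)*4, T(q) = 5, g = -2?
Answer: 7921/25 ≈ 316.84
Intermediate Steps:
W = 96 (W = 3*((7 + 1)*4) = 3*(8*4) = 3*32 = 96)
y(x) = 25 (y(x) = 5**2 = 25)
r(k, n) = -6 (r(k, n) = -4 - 2 = -6)
Z = 7921 (Z = (-83 - 6)**2 = (-89)**2 = 7921)
Z/y(W) = 7921/25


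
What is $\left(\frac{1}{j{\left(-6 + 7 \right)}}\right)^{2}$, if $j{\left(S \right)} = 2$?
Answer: $\frac{1}{4} \approx 0.25$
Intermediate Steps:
$\left(\frac{1}{j{\left(-6 + 7 \right)}}\right)^{2} = \left(\frac{1}{2}\right)^{2} = \frac{1}{4}$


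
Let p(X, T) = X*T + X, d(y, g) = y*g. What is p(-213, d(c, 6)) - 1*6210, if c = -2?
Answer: -3867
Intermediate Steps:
d(y, g) = g*y
p(X, T) = X + T*X (p(X, T) = T*X + X = X + T*X)
p(-213, d(c, 6)) - 1*6210 = -213*(1 + 6*(-2)) - 1*6210 = -213*(1 - 12) - 6210 = -213*(-11) - 6210 = 2343 - 6210 = -3867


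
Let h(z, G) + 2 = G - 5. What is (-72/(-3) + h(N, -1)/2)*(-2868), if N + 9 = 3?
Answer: -57360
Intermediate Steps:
N = -6 (N = -9 + 3 = -6)
h(z, G) = -7 + G (h(z, G) = -2 + (G - 5) = -2 + (-5 + G) = -7 + G)
(-72/(-3) + h(N, -1)/2)*(-2868) = (-72/(-3) + (-7 - 1)/2)*(-2868) = (-72*(-⅓) - 8*½)*(-2868) = (24 - 4)*(-2868) = 20*(-2868) = -57360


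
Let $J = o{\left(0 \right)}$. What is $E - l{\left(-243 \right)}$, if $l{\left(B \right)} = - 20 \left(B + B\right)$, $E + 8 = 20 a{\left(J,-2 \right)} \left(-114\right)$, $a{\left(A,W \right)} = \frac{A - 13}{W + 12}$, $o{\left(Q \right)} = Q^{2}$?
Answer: $-6764$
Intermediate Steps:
$J = 0$ ($J = 0^{2} = 0$)
$a{\left(A,W \right)} = \frac{-13 + A}{12 + W}$
$E = 2956$ ($E = -8 + 20 \frac{-13 + 0}{12 - 2} \left(-114\right) = -8 + 20 \cdot \frac{1}{10} \left(-13\right) \left(-114\right) = -8 + 20 \left(- \frac{13}{10}\right) \left(-114\right) = -8 - -2964 = -8 + 2964 = 2956$)
$l{\left(B \right)} = - 40 B$ ($l{\left(B \right)} = - 20 \cdot 2 B = - 40 B$)
$E - l{\left(-243 \right)} = 2956 - \left(-40\right) \left(-243\right) = 2956 - 9720 = -6764$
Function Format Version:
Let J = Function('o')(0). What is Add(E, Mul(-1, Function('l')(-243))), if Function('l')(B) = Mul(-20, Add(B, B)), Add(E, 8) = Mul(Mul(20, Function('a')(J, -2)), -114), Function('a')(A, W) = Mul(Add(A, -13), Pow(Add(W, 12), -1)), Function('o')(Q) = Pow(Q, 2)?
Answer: -6764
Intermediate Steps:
J = 0 (J = Pow(0, 2) = 0)
Function('a')(A, W) = Mul(Pow(Add(12, W), -1), Add(-13, A)) (Function('a')(A, W) = Mul(Add(-13, A), Pow(Add(12, W), -1)) = Mul(Pow(Add(12, W), -1), Add(-13, A)))
E = 2956 (E = Add(-8, Mul(Mul(20, Mul(Pow(Add(12, -2), -1), Add(-13, 0))), -114)) = Add(-8, Mul(Mul(20, Mul(Pow(10, -1), -13)), -114)) = Add(-8, Mul(Mul(20, Mul(Rational(1, 10), -13)), -114)) = Add(-8, Mul(Mul(20, Rational(-13, 10)), -114)) = Add(-8, Mul(-26, -114)) = Add(-8, 2964) = 2956)
Function('l')(B) = Mul(-40, B) (Function('l')(B) = Mul(-20, Mul(2, B)) = Mul(-40, B))
Add(E, Mul(-1, Function('l')(-243))) = Add(2956, Mul(-1, Mul(-40, -243))) = Add(2956, Mul(-1, 9720)) = Add(2956, -9720) = -6764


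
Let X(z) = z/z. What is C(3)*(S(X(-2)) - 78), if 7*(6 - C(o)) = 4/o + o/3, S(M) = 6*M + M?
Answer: -1207/3 ≈ -402.33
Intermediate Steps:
X(z) = 1
S(M) = 7*M
C(o) = 6 - 4/(7*o) - o/21 (C(o) = 6 - (4/o + o/3)/7 = 6 + (-4/(7*o) - o/21) = 6 - 4/(7*o) - o/21)
C(3)*(S(X(-2)) - 78) = (6 - 4/7/3 - 1/21*3)*(7*1 - 78) = (6 - 4/7*1/3 - 1/7)*(7 - 78) = (6 - 4/21 - 1/7)*(-71) = (17/3)*(-71) = -1207/3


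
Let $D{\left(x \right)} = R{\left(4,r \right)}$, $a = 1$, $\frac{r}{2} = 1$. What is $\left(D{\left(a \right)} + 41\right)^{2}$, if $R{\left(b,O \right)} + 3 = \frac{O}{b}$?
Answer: $\frac{5929}{4} \approx 1482.3$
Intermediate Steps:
$r = 2$ ($r = 2 \cdot 1 = 2$)
$R{\left(b,O \right)} = -3 + \frac{O}{b}$
$D{\left(x \right)} = - \frac{5}{2}$ ($D{\left(x \right)} = -3 + \frac{2}{4} = -3 + 2 \cdot \frac{1}{4} = -3 + \frac{1}{2} = - \frac{5}{2}$)
$\left(D{\left(a \right)} + 41\right)^{2} = \left(- \frac{5}{2} + 41\right)^{2} = \left(\frac{77}{2}\right)^{2} = \frac{5929}{4}$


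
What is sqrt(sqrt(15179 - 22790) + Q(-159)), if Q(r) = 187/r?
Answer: sqrt(-29733 + 25281*I*sqrt(7611))/159 ≈ 6.5602 + 6.6493*I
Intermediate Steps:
sqrt(sqrt(15179 - 22790) + Q(-159)) = sqrt(sqrt(15179 - 22790) + 187/(-159)) = sqrt(sqrt(-7611) + 187*(-1/159)) = sqrt(I*sqrt(7611) - 187/159) = sqrt(-187/159 + I*sqrt(7611))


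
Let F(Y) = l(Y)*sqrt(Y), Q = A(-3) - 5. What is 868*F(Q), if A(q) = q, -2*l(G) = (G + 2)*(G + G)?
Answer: -83328*I*sqrt(2) ≈ -1.1784e+5*I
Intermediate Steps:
l(G) = -G*(2 + G) (l(G) = -(G + 2)*(G + G)/2 = -(2 + G)*2*G/2 = -G*(2 + G))
Q = -8 (Q = -3 - 5 = -8)
F(Y) = -Y**(3/2)*(2 + Y) (F(Y) = (-Y*(2 + Y))*sqrt(Y) = -Y**(3/2)*(2 + Y))
868*F(Q) = 868*((-8)**(3/2)*(-2 - 1*(-8))) = 868*((-16*I*sqrt(2))*(-2 + 8)) = 868*(-16*I*sqrt(2)*6) = 868*(-96*I*sqrt(2)) = -83328*I*sqrt(2)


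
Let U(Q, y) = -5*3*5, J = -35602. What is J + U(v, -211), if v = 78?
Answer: -35677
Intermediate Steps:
U(Q, y) = -75 (U(Q, y) = -15*5 = -75)
J + U(v, -211) = -35602 - 75 = -35677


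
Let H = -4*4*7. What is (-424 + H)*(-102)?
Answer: 54672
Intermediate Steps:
H = -112 (H = -16*7 = -112)
(-424 + H)*(-102) = (-424 - 112)*(-102) = -536*(-102) = 54672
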